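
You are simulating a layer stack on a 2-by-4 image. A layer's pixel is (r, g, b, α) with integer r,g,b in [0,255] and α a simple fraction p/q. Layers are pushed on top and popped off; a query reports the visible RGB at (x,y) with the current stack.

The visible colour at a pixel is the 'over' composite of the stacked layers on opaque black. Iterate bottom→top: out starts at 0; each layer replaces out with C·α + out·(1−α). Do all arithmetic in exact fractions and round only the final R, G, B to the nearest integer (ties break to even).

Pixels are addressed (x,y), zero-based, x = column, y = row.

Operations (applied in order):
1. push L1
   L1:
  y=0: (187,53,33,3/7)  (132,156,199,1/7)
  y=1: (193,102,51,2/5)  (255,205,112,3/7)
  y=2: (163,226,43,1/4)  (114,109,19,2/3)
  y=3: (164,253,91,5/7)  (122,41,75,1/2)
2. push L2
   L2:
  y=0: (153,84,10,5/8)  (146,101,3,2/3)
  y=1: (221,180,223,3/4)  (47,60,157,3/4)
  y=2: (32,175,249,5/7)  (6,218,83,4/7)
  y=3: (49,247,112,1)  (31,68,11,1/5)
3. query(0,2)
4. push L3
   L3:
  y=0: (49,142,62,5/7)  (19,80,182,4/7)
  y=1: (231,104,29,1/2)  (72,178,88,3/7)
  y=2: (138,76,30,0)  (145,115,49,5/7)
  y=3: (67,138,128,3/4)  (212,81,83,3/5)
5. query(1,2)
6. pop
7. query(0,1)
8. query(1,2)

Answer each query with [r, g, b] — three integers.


(0,2) stack=L1,L2; from [0,0,0]:
L1 α=1/4: [163/4, 113/2, 43/4]
L2 α=5/7: [69/2, 988/7, 2533/14]
= [34, 141, 181]

(1,2) stack=L1,L2,L3; from [0,0,0]:
+L1 (α=2/3) → [76, 218/3, 38/3]
+L2 (α=4/7) → [36, 1090/7, 370/7]
+L3 (α=5/7) → [797/7, 6205/49, 2455/49]
= [114, 127, 50]

at x=0,y=1 over L1,L2:
L1 α=2/5: [386/5, 204/5, 102/5]
L2 α=3/4: [3701/20, 726/5, 3447/20]
rounded: [185, 145, 172]

query (1,2) [L1,L2] — begin 0,0,0
L1 α=2/3: [76, 218/3, 38/3]
L2 α=4/7: [36, 1090/7, 370/7]
rounded: [36, 156, 53]


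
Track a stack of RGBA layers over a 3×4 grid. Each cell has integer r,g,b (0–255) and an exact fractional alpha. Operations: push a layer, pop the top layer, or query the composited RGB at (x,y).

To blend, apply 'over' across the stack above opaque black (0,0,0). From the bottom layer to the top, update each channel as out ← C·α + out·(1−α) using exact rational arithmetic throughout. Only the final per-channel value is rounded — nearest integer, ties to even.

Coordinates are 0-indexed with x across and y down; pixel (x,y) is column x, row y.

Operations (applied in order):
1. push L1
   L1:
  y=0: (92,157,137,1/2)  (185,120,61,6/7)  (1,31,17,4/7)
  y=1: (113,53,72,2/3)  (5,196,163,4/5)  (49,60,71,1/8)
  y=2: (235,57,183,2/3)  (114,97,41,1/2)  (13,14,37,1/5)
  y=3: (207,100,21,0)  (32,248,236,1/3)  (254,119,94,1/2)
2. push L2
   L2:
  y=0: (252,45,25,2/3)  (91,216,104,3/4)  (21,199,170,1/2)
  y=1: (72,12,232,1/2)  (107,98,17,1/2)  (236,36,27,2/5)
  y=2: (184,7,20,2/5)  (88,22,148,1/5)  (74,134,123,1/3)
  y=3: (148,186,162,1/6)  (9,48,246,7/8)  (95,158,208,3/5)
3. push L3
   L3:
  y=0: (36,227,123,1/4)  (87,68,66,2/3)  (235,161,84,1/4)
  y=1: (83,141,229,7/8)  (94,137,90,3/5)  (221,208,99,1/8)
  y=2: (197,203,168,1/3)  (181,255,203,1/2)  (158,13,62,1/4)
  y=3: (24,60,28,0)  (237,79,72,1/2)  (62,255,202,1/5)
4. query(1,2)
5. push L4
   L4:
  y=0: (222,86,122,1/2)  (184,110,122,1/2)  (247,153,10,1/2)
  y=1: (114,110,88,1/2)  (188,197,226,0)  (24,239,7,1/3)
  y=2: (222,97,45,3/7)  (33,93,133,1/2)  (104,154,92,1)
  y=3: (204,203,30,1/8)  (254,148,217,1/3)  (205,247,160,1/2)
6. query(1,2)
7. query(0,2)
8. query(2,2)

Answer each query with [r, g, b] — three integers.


query (1,2) [L1,L2,L3] — begin 0,0,0
+L1 (α=1/2) → [57, 97/2, 41/2]
+L2 (α=1/5) → [316/5, 216/5, 46]
+L3 (α=1/2) → [1221/10, 1491/10, 249/2]
rounded: [122, 149, 124]

at x=1,y=2 over L1,L2,L3,L4:
+L1 (α=1/2) → [57, 97/2, 41/2]
+L2 (α=1/5) → [316/5, 216/5, 46]
+L3 (α=1/2) → [1221/10, 1491/10, 249/2]
+L4 (α=1/2) → [1551/20, 2421/20, 515/4]
rounded: [78, 121, 129]

query (0,2) [L1,L2,L3,L4] — begin 0,0,0
L1 α=2/3: [470/3, 38, 122]
L2 α=2/5: [838/5, 128/5, 406/5]
L3 α=1/3: [887/5, 1271/15, 1652/15]
L4 α=3/7: [6878/35, 9449/105, 8633/105]
→ [197, 90, 82]

at x=2,y=2 over L1,L2,L3,L4:
L1 α=1/5: [13/5, 14/5, 37/5]
L2 α=1/3: [132/5, 698/15, 689/15]
L3 α=1/4: [593/10, 763/20, 999/20]
L4 α=1: [104, 154, 92]
= [104, 154, 92]


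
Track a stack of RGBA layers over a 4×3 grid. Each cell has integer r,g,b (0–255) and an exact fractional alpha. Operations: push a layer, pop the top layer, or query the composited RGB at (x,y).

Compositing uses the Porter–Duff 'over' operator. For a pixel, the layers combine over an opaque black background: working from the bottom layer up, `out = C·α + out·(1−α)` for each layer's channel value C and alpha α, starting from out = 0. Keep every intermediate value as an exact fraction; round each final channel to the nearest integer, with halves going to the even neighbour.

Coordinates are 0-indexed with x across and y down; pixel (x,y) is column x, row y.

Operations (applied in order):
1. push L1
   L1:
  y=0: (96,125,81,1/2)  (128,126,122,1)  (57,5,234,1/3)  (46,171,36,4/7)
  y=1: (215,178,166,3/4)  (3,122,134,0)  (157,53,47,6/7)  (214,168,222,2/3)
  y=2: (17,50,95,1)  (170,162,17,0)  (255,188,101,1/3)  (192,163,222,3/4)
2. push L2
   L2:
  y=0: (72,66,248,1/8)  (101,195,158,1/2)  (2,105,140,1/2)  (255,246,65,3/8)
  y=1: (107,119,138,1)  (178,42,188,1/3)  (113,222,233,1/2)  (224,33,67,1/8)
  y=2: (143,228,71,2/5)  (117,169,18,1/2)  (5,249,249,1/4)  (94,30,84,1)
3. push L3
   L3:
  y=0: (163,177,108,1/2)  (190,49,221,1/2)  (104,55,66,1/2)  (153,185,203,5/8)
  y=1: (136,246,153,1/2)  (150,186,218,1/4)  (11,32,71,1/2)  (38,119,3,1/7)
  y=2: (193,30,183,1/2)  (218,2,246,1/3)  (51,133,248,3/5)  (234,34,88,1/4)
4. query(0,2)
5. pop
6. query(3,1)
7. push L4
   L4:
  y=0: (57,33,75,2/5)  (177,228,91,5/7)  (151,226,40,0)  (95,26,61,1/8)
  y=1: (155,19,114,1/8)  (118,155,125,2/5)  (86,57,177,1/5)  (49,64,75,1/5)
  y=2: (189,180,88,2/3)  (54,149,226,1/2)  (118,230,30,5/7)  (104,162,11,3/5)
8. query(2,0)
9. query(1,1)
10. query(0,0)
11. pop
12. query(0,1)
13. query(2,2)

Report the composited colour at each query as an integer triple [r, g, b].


query (0,2) [L1,L2,L3] — begin 0,0,0
after L1 α=1: [17, 50, 95]
after L2 α=2/5: [337/5, 606/5, 427/5]
after L3 α=1/2: [651/5, 378/5, 671/5]
= [130, 76, 134]

at x=3,y=1 over L1,L2:
after L1 α=2/3: [428/3, 112, 148]
after L2 α=1/8: [917/6, 817/8, 1103/8]
= [153, 102, 138]

query (2,0) [L1,L2,L4] — begin 0,0,0
L1 α=1/3: [19, 5/3, 78]
L2 α=1/2: [21/2, 160/3, 109]
L4 α=0: [21/2, 160/3, 109]
= [10, 53, 109]

(1,1) stack=L1,L2,L4; from [0,0,0]:
L1 α=0: [0, 0, 0]
L2 α=1/3: [178/3, 14, 188/3]
L4 α=2/5: [414/5, 352/5, 438/5]
rounded: [83, 70, 88]

at x=0,y=0 over L1,L2,L4:
L1 α=1/2: [48, 125/2, 81/2]
L2 α=1/8: [51, 1007/16, 1063/16]
L4 α=2/5: [267/5, 4077/80, 5589/80]
→ [53, 51, 70]

at x=0,y=1 over L1,L2:
after L1 α=3/4: [645/4, 267/2, 249/2]
after L2 α=1: [107, 119, 138]
= [107, 119, 138]

at x=2,y=2 over L1,L2:
+L1 (α=1/3) → [85, 188/3, 101/3]
+L2 (α=1/4) → [65, 437/4, 175/2]
= [65, 109, 88]


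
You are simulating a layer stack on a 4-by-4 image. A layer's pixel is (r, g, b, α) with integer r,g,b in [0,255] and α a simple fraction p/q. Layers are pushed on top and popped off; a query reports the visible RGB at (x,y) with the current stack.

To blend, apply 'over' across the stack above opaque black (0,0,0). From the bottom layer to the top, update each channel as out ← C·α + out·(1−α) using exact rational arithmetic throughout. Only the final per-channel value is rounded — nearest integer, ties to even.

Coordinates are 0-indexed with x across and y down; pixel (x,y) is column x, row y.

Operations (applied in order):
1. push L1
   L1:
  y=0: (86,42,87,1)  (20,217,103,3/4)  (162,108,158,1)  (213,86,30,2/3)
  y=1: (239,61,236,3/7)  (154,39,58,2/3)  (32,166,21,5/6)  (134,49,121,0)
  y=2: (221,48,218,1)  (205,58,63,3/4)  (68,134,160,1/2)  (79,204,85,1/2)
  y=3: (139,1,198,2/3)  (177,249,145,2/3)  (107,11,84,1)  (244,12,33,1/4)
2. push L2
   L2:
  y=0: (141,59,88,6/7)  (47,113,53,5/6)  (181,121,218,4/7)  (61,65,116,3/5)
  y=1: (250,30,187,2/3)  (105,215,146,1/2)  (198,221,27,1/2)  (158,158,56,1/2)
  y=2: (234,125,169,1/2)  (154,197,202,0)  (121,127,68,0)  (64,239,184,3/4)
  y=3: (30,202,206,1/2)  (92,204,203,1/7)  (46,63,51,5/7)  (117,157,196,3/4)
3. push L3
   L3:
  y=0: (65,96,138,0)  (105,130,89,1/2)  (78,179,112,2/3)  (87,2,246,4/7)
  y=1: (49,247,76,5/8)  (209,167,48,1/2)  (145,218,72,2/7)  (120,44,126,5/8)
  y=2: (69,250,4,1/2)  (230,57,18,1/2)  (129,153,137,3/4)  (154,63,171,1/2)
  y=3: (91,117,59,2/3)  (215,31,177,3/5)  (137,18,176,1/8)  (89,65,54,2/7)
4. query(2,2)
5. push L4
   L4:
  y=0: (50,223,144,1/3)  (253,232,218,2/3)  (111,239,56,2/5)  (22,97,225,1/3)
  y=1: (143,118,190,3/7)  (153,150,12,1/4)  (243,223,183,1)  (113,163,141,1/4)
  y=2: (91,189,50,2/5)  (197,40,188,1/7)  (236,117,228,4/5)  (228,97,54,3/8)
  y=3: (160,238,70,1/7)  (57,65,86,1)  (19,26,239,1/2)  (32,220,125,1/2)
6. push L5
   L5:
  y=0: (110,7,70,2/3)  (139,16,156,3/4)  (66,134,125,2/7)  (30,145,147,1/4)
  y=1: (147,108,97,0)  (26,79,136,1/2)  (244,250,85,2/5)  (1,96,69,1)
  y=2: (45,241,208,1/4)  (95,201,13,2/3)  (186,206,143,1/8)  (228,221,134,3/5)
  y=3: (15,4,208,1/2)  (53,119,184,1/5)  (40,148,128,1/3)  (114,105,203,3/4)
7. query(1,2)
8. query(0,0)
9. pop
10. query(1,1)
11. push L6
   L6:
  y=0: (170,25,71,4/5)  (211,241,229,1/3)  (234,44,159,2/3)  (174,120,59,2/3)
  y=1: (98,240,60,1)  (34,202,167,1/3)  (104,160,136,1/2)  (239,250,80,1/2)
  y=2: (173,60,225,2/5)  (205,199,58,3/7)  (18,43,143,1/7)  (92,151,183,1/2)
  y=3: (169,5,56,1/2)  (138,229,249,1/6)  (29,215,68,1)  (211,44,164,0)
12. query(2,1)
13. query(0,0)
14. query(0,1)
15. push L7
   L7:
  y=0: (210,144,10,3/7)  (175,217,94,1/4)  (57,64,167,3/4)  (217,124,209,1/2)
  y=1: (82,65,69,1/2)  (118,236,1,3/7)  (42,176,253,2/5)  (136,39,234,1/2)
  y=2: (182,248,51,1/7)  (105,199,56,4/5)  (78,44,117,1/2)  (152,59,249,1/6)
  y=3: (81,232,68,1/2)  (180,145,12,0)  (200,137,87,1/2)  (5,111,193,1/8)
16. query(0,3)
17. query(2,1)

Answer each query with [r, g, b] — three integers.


(2,2) stack=L1,L2,L3; from [0,0,0]:
L1 α=1/2: [34, 67, 80]
L2 α=0: [34, 67, 80]
L3 α=3/4: [421/4, 263/2, 491/4]
= [105, 132, 123]

(1,2) stack=L1,L2,L3,L4,L5; from [0,0,0]:
+L1 (α=3/4) → [615/4, 87/2, 189/4]
+L2 (α=0) → [615/4, 87/2, 189/4]
+L3 (α=1/2) → [1535/8, 201/4, 261/8]
+L4 (α=1/7) → [5393/28, 683/14, 1535/28]
+L5 (α=2/3) → [3571/28, 6311/42, 2263/84]
rounded: [128, 150, 27]

(0,0) stack=L1,L2,L3,L4,L5; from [0,0,0]:
+L1 (α=1) → [86, 42, 87]
+L2 (α=6/7) → [932/7, 396/7, 615/7]
+L3 (α=0) → [932/7, 396/7, 615/7]
+L4 (α=1/3) → [738/7, 2353/21, 746/7]
+L5 (α=2/3) → [2278/21, 2647/63, 1726/21]
= [108, 42, 82]

query (1,1) [L1,L2,L3,L4] — begin 0,0,0
after L1 α=2/3: [308/3, 26, 116/3]
after L2 α=1/2: [623/6, 241/2, 277/3]
after L3 α=1/2: [1877/12, 575/4, 421/6]
after L4 α=1/4: [2489/16, 2325/16, 445/8]
= [156, 145, 56]

query (2,1) [L1,L2,L3,L4,L6] — begin 0,0,0
+L1 (α=5/6) → [80/3, 415/3, 35/2]
+L2 (α=1/2) → [337/3, 539/3, 89/4]
+L3 (α=2/7) → [365/3, 4003/21, 1021/28]
+L4 (α=1) → [243, 223, 183]
+L6 (α=1/2) → [347/2, 383/2, 319/2]
rounded: [174, 192, 160]

at x=0,y=0 over L1,L2,L3,L4,L6:
after L1 α=1: [86, 42, 87]
after L2 α=6/7: [932/7, 396/7, 615/7]
after L3 α=0: [932/7, 396/7, 615/7]
after L4 α=1/3: [738/7, 2353/21, 746/7]
after L6 α=4/5: [5498/35, 4453/105, 2734/35]
→ [157, 42, 78]

query (0,1) [L1,L2,L3,L4,L6] — begin 0,0,0
after L1 α=3/7: [717/7, 183/7, 708/7]
after L2 α=2/3: [4217/21, 201/7, 3326/21]
after L3 α=5/8: [1483/14, 1156/7, 2993/28]
after L4 α=3/7: [5969/49, 7102/49, 6983/49]
after L6 α=1: [98, 240, 60]
→ [98, 240, 60]

query (0,3) [L1,L2,L3,L4,L6,L7] — begin 0,0,0
after L1 α=2/3: [278/3, 2/3, 132]
after L2 α=1/2: [184/3, 304/3, 169]
after L3 α=2/3: [730/9, 1006/9, 287/3]
after L4 α=1/7: [1940/21, 2726/21, 92]
after L6 α=1/2: [5489/42, 2831/42, 74]
after L7 α=1/2: [8891/84, 12575/84, 71]
= [106, 150, 71]

query (2,1) [L1,L2,L3,L4,L6,L7] — begin 0,0,0
L1 α=5/6: [80/3, 415/3, 35/2]
L2 α=1/2: [337/3, 539/3, 89/4]
L3 α=2/7: [365/3, 4003/21, 1021/28]
L4 α=1: [243, 223, 183]
L6 α=1/2: [347/2, 383/2, 319/2]
L7 α=2/5: [1209/10, 1853/10, 1969/10]
= [121, 185, 197]


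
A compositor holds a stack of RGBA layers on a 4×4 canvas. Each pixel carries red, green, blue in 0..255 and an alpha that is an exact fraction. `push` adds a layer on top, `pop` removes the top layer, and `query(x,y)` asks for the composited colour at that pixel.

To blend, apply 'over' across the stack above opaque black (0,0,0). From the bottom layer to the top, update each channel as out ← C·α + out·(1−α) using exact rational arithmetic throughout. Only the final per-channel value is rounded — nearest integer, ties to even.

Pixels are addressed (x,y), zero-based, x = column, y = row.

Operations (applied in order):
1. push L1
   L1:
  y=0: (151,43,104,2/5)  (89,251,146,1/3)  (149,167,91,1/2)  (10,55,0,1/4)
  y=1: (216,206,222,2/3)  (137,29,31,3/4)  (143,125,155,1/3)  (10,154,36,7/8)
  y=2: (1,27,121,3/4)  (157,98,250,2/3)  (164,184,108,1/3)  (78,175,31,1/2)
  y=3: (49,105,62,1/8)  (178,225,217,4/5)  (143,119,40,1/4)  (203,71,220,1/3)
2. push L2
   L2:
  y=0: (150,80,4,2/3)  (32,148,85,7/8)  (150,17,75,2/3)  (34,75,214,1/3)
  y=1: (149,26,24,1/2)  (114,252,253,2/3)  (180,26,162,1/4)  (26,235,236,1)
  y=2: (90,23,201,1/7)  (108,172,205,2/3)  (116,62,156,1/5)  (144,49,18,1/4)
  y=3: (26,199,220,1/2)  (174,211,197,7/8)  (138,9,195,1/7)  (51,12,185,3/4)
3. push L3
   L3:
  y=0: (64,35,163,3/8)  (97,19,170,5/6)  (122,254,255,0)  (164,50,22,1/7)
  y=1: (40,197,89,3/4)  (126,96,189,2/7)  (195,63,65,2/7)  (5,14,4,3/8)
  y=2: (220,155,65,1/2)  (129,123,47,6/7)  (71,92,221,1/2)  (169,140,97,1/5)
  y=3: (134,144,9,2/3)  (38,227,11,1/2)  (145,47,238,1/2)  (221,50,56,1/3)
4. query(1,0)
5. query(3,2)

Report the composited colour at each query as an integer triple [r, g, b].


query (1,0) [L1,L2,L3] — begin 0,0,0
L1 α=1/3: [89/3, 251/3, 146/3]
L2 α=7/8: [761/24, 3359/24, 1931/24]
L3 α=5/6: [12401/144, 5639/144, 22331/144]
= [86, 39, 155]

at x=3,y=2 over L1,L2,L3:
after L1 α=1/2: [39, 175/2, 31/2]
after L2 α=1/4: [261/4, 623/8, 129/8]
after L3 α=1/5: [86, 903/10, 323/10]
= [86, 90, 32]


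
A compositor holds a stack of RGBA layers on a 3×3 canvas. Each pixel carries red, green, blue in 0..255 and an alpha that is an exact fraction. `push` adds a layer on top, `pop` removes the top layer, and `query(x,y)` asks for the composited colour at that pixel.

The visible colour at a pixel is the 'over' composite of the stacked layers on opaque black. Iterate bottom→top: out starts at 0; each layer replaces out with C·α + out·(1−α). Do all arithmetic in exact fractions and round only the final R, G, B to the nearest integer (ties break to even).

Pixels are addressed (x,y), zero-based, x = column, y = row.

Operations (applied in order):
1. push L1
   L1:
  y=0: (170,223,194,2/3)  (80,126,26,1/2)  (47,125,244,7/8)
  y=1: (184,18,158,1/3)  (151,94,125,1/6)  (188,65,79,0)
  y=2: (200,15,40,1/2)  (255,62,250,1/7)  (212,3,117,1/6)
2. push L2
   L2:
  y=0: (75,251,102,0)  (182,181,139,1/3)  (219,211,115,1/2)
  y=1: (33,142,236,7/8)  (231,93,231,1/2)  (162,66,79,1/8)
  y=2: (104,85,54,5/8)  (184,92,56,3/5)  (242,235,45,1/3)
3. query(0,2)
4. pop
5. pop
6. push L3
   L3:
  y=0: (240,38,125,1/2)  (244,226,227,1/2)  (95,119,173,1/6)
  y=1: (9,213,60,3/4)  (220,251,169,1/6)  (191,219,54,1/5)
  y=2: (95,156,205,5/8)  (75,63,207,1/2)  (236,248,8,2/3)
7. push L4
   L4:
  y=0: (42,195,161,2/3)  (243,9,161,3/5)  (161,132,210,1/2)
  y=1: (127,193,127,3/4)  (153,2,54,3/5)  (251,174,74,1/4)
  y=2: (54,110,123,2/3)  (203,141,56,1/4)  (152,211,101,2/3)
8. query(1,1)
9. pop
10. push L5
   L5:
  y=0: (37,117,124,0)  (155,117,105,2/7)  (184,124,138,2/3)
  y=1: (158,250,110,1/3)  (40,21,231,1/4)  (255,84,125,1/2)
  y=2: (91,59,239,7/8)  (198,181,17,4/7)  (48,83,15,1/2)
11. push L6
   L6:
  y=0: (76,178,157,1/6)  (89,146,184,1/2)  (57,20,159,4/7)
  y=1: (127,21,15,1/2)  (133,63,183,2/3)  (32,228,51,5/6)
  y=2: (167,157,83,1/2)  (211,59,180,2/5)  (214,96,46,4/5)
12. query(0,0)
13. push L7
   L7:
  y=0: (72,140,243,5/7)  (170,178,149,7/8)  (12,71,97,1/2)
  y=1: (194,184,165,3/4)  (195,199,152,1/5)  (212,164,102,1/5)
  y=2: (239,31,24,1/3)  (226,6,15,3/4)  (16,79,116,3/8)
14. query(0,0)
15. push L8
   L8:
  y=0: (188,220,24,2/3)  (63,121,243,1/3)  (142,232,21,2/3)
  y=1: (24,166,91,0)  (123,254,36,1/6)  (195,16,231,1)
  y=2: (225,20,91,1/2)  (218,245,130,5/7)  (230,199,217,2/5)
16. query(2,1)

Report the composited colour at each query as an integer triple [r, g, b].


(0,2) stack=L1,L2; from [0,0,0]:
L1 α=1/2: [100, 15/2, 20]
L2 α=5/8: [205/2, 895/16, 165/4]
→ [102, 56, 41]

(1,1) stack=L3,L4; from [0,0,0]:
+L3 (α=1/6) → [110/3, 251/6, 169/6]
+L4 (α=3/5) → [1597/15, 269/15, 131/3]
→ [106, 18, 44]

(0,0) stack=L3,L5,L6; from [0,0,0]:
L3 α=1/2: [120, 19, 125/2]
L5 α=0: [120, 19, 125/2]
L6 α=1/6: [338/3, 91/2, 313/4]
rounded: [113, 46, 78]

(0,0) stack=L3,L5,L6,L7; from [0,0,0]:
after L3 α=1/2: [120, 19, 125/2]
after L5 α=0: [120, 19, 125/2]
after L6 α=1/6: [338/3, 91/2, 313/4]
after L7 α=5/7: [1756/21, 113, 2743/14]
→ [84, 113, 196]

at x=2,y=1 over L3,L5,L6,L7,L8:
+L3 (α=1/5) → [191/5, 219/5, 54/5]
+L5 (α=1/2) → [733/5, 639/10, 679/10]
+L6 (α=5/6) → [511/10, 4013/20, 3229/60]
+L7 (α=1/5) → [2082/25, 4833/25, 4759/75]
+L8 (α=1) → [195, 16, 231]
rounded: [195, 16, 231]


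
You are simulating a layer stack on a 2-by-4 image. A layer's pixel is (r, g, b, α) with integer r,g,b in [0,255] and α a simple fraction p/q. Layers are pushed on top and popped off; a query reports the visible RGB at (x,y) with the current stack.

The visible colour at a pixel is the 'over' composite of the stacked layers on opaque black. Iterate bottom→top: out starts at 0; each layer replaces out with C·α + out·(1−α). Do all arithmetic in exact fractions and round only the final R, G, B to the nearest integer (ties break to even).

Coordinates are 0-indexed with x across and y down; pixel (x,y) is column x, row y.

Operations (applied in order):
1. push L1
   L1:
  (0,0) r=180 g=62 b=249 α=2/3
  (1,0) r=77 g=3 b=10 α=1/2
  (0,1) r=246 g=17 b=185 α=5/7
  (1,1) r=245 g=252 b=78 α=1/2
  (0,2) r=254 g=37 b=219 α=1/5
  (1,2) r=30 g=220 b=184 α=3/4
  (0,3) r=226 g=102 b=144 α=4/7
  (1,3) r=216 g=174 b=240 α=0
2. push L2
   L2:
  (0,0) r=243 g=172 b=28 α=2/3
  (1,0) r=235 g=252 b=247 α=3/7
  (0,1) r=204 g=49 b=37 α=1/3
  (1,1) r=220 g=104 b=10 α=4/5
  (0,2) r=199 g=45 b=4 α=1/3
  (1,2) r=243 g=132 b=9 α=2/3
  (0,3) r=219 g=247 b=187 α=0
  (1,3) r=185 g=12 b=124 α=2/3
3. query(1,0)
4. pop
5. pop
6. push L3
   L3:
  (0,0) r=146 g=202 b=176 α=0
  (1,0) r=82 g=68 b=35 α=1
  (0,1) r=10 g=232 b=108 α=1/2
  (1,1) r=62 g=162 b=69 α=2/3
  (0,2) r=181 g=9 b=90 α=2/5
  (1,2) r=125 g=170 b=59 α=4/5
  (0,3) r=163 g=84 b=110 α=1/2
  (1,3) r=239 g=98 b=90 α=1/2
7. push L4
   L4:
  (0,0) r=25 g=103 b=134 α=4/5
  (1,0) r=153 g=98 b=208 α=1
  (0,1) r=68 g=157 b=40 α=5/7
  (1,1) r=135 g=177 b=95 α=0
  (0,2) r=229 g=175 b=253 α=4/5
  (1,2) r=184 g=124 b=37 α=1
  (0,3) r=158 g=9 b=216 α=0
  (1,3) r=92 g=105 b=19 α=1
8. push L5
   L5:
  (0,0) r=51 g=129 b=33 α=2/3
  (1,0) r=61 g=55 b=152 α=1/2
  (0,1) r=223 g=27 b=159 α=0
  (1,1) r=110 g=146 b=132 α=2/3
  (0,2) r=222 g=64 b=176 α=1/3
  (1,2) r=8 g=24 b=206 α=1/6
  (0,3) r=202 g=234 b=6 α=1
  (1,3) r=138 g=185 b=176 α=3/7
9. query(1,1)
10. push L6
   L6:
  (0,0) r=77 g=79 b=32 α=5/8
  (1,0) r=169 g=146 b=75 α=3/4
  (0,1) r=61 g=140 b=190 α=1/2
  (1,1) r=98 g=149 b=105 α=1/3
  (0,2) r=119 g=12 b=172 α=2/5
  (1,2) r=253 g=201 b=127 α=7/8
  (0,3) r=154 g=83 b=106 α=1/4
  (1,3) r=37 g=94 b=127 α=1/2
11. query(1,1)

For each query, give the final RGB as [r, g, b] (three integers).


at x=1,y=0 over L1,L2:
+L1 (α=1/2) → [77/2, 3/2, 5]
+L2 (α=3/7) → [859/7, 762/7, 761/7]
rounded: [123, 109, 109]

query (1,1) [L3,L4,L5] — begin 0,0,0
+L3 (α=2/3) → [124/3, 108, 46]
+L4 (α=0) → [124/3, 108, 46]
+L5 (α=2/3) → [784/9, 400/3, 310/3]
rounded: [87, 133, 103]

(1,1) stack=L3,L4,L5,L6; from [0,0,0]:
L3 α=2/3: [124/3, 108, 46]
L4 α=0: [124/3, 108, 46]
L5 α=2/3: [784/9, 400/3, 310/3]
L6 α=1/3: [2450/27, 1247/9, 935/9]
→ [91, 139, 104]


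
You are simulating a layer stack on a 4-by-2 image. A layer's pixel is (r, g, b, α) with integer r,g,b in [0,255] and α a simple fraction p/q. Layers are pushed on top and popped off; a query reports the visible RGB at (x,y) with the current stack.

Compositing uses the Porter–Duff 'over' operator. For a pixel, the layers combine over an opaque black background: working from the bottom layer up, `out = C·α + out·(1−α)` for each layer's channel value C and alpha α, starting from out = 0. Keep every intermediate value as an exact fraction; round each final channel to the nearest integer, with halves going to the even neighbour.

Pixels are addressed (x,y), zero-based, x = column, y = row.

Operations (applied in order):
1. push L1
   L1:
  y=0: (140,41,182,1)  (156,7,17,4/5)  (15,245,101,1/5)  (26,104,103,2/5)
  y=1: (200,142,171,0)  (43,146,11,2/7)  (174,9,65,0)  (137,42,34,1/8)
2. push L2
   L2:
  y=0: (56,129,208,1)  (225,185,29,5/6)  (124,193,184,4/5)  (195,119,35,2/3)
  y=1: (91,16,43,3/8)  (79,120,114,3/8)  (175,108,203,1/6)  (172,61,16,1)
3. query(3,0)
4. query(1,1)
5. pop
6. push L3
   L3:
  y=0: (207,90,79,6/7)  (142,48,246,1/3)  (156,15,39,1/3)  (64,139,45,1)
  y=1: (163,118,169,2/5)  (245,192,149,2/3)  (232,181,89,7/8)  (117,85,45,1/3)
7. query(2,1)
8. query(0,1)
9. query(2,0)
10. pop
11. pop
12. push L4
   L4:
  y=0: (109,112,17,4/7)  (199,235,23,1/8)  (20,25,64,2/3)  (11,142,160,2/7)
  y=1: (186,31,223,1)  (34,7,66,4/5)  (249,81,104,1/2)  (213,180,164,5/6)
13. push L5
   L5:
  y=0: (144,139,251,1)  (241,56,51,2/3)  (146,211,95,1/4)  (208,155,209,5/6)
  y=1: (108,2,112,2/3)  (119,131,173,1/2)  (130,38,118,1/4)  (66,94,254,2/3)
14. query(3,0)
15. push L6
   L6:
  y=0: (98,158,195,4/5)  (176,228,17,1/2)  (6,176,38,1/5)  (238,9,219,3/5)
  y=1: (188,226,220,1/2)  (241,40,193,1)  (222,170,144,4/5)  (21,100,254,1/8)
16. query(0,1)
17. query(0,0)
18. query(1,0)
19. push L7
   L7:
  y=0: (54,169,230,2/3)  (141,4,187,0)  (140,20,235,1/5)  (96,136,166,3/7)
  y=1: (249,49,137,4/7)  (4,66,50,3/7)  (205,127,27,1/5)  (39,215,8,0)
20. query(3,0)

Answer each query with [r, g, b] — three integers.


query (3,0) [L1,L2] — begin 0,0,0
L1 α=2/5: [52/5, 208/5, 206/5]
L2 α=2/3: [2002/15, 466/5, 556/15]
rounded: [133, 93, 37]

at x=1,y=1 over L1,L2:
L1 α=2/7: [86/7, 292/7, 22/7]
L2 α=3/8: [2089/56, 995/14, 313/7]
rounded: [37, 71, 45]

query (2,1) [L1,L3] — begin 0,0,0
after L1 α=0: [0, 0, 0]
after L3 α=7/8: [203, 1267/8, 623/8]
= [203, 158, 78]

at x=0,y=1 over L1,L3:
+L1 (α=0) → [0, 0, 0]
+L3 (α=2/5) → [326/5, 236/5, 338/5]
→ [65, 47, 68]

at x=2,y=0 over L1,L3:
after L1 α=1/5: [3, 49, 101/5]
after L3 α=1/3: [54, 113/3, 397/15]
= [54, 38, 26]

(3,0) stack=L4,L5; from [0,0,0]:
after L4 α=2/7: [22/7, 284/7, 320/7]
after L5 α=5/6: [1217/7, 1903/14, 2545/14]
→ [174, 136, 182]

at x=0,y=1 over L4,L5,L6:
after L4 α=1: [186, 31, 223]
after L5 α=2/3: [134, 35/3, 149]
after L6 α=1/2: [161, 713/6, 369/2]
= [161, 119, 184]

query (0,0) [L4,L5,L6] — begin 0,0,0
+L4 (α=4/7) → [436/7, 64, 68/7]
+L5 (α=1) → [144, 139, 251]
+L6 (α=4/5) → [536/5, 771/5, 1031/5]
rounded: [107, 154, 206]

at x=1,y=0 over L4,L5,L6:
+L4 (α=1/8) → [199/8, 235/8, 23/8]
+L5 (α=2/3) → [4055/24, 377/8, 839/24]
+L6 (α=1/2) → [8279/48, 2201/16, 1247/48]
= [172, 138, 26]

query (3,0) [L4,L5,L6,L7] — begin 0,0,0
+L4 (α=2/7) → [22/7, 284/7, 320/7]
+L5 (α=5/6) → [1217/7, 1903/14, 2545/14]
+L6 (α=3/5) → [7432/35, 2092/35, 7144/35]
+L7 (α=3/7) → [39808/245, 22648/245, 46006/245]
= [162, 92, 188]


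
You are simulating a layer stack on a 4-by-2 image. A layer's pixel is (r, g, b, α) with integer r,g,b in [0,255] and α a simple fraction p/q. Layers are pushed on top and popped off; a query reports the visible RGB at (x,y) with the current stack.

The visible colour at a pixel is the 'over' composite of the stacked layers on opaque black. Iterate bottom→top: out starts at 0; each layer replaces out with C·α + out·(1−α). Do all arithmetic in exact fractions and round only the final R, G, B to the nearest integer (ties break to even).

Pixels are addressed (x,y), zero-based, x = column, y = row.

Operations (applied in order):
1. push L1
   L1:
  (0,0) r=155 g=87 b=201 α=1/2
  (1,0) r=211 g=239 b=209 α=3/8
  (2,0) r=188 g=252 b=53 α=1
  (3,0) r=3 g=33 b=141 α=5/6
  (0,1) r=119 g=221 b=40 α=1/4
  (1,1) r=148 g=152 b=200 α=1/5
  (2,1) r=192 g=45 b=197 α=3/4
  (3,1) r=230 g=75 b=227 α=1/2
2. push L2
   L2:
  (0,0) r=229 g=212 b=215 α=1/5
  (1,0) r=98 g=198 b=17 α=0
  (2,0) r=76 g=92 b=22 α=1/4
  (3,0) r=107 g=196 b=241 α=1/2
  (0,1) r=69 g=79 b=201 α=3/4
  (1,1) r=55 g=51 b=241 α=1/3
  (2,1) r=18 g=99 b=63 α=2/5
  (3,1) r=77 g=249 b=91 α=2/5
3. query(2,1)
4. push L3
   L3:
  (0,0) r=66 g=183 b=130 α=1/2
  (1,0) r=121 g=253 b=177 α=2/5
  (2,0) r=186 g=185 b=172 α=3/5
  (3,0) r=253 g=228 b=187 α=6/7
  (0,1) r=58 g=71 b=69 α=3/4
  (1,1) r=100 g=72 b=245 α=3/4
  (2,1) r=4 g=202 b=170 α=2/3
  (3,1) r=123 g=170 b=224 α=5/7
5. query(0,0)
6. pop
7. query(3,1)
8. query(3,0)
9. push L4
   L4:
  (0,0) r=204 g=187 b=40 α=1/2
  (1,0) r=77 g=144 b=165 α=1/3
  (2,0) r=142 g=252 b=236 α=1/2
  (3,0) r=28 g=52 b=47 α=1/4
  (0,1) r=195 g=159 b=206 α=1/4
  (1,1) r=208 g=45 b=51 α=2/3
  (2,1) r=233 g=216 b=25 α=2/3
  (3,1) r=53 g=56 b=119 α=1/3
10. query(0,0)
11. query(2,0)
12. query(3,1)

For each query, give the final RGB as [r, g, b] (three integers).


(2,1) stack=L1,L2; from [0,0,0]:
+L1 (α=3/4) → [144, 135/4, 591/4]
+L2 (α=2/5) → [468/5, 1197/20, 2277/20]
rounded: [94, 60, 114]

at x=0,y=0 over L1,L2,L3:
after L1 α=1/2: [155/2, 87/2, 201/2]
after L2 α=1/5: [539/5, 386/5, 617/5]
after L3 α=1/2: [869/10, 1301/10, 1267/10]
= [87, 130, 127]

query (3,1) [L1,L2] — begin 0,0,0
+L1 (α=1/2) → [115, 75/2, 227/2]
+L2 (α=2/5) → [499/5, 1221/10, 209/2]
→ [100, 122, 104]

at x=3,y=0 over L1,L2:
after L1 α=5/6: [5/2, 55/2, 235/2]
after L2 α=1/2: [219/4, 447/4, 717/4]
→ [55, 112, 179]

query (0,0) [L1,L2,L4] — begin 0,0,0
after L1 α=1/2: [155/2, 87/2, 201/2]
after L2 α=1/5: [539/5, 386/5, 617/5]
after L4 α=1/2: [1559/10, 1321/10, 817/10]
rounded: [156, 132, 82]

(2,0) stack=L1,L2,L4; from [0,0,0]:
+L1 (α=1) → [188, 252, 53]
+L2 (α=1/4) → [160, 212, 181/4]
+L4 (α=1/2) → [151, 232, 1125/8]
rounded: [151, 232, 141]

at x=3,y=1 over L1,L2,L4:
after L1 α=1/2: [115, 75/2, 227/2]
after L2 α=2/5: [499/5, 1221/10, 209/2]
after L4 α=1/3: [421/5, 1501/15, 328/3]
→ [84, 100, 109]


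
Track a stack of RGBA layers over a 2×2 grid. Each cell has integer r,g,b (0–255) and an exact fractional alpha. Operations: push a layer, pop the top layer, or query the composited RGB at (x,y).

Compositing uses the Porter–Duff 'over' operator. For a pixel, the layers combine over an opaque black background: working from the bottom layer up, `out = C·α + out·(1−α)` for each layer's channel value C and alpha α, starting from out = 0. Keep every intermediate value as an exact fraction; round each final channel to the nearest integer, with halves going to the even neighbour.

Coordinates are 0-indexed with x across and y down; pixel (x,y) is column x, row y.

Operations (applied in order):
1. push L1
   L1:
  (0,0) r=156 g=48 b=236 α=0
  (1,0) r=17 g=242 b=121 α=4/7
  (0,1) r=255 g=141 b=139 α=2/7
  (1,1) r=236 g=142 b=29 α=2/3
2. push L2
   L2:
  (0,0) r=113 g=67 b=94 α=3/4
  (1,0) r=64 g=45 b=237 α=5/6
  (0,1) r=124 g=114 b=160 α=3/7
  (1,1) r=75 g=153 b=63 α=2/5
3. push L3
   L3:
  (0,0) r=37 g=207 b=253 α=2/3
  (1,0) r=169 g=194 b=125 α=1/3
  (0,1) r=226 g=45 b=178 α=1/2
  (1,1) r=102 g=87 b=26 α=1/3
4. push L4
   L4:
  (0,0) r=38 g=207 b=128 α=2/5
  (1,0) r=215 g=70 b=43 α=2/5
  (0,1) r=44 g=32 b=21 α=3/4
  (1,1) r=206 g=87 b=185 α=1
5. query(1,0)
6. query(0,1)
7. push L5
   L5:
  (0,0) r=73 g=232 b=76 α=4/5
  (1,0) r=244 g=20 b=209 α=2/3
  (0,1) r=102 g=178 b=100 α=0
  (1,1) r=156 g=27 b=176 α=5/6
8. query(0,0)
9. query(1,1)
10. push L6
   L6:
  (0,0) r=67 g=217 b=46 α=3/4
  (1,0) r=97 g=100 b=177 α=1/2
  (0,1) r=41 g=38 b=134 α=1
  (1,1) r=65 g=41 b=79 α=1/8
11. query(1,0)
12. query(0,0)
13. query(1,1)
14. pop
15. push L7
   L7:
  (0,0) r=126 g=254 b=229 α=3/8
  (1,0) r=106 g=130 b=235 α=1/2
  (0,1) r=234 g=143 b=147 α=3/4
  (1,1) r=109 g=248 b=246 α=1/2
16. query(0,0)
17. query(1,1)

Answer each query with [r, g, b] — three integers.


at x=1,y=0 over L1,L2,L3,L4:
L1 α=4/7: [68/7, 968/7, 484/7]
L2 α=5/6: [1154/21, 2543/42, 8779/42]
L3 α=1/3: [5857/63, 6617/63, 11404/63]
L4 α=2/5: [14887/105, 9557/105, 2642/21]
→ [142, 91, 126]

query (0,1) [L1,L2,L3,L4] — begin 0,0,0
+L1 (α=2/7) → [510/7, 282/7, 278/7]
+L2 (α=3/7) → [4644/49, 3522/49, 4472/49]
+L3 (α=1/2) → [7859/49, 5727/98, 6597/49]
+L4 (α=3/4) → [14327/196, 15135/392, 2421/49]
rounded: [73, 39, 49]

(0,0) stack=L1,L2,L3,L4,L5; from [0,0,0]:
after L1 α=0: [0, 0, 0]
after L2 α=3/4: [339/4, 201/4, 141/2]
after L3 α=2/3: [635/12, 619/4, 1153/6]
after L4 α=2/5: [939/20, 3513/20, 333/2]
after L5 α=4/5: [6779/100, 22073/100, 941/10]
rounded: [68, 221, 94]

(1,1) stack=L1,L2,L3,L4,L5; from [0,0,0]:
after L1 α=2/3: [472/3, 284/3, 58/3]
after L2 α=2/5: [622/5, 118, 184/5]
after L3 α=1/3: [1754/15, 323/3, 166/5]
after L4 α=1: [206, 87, 185]
after L5 α=5/6: [493/3, 37, 355/2]
= [164, 37, 178]

at x=1,y=0 over L1,L2,L3,L4,L5,L6:
after L1 α=4/7: [68/7, 968/7, 484/7]
after L2 α=5/6: [1154/21, 2543/42, 8779/42]
after L3 α=1/3: [5857/63, 6617/63, 11404/63]
after L4 α=2/5: [14887/105, 9557/105, 2642/21]
after L5 α=2/3: [66127/315, 13757/315, 11420/63]
after L6 α=1/2: [48341/315, 45257/630, 22571/126]
→ [153, 72, 179]

at x=0,y=0 over L1,L2,L3,L4,L5,L6:
L1 α=0: [0, 0, 0]
L2 α=3/4: [339/4, 201/4, 141/2]
L3 α=2/3: [635/12, 619/4, 1153/6]
L4 α=2/5: [939/20, 3513/20, 333/2]
L5 α=4/5: [6779/100, 22073/100, 941/10]
L6 α=3/4: [26879/400, 87173/400, 2321/40]
= [67, 218, 58]

at x=1,y=1 over L1,L2,L3,L4,L5,L6:
L1 α=2/3: [472/3, 284/3, 58/3]
L2 α=2/5: [622/5, 118, 184/5]
L3 α=1/3: [1754/15, 323/3, 166/5]
L4 α=1: [206, 87, 185]
L5 α=5/6: [493/3, 37, 355/2]
L6 α=1/8: [1823/12, 75/2, 2643/16]
rounded: [152, 38, 165]

(0,0) stack=L1,L2,L3,L4,L5,L7; from [0,0,0]:
after L1 α=0: [0, 0, 0]
after L2 α=3/4: [339/4, 201/4, 141/2]
after L3 α=2/3: [635/12, 619/4, 1153/6]
after L4 α=2/5: [939/20, 3513/20, 333/2]
after L5 α=4/5: [6779/100, 22073/100, 941/10]
after L7 α=3/8: [14339/160, 37313/160, 2315/16]
→ [90, 233, 145]

query (1,1) [L1,L2,L3,L4,L5,L7] — begin 0,0,0
after L1 α=2/3: [472/3, 284/3, 58/3]
after L2 α=2/5: [622/5, 118, 184/5]
after L3 α=1/3: [1754/15, 323/3, 166/5]
after L4 α=1: [206, 87, 185]
after L5 α=5/6: [493/3, 37, 355/2]
after L7 α=1/2: [410/3, 285/2, 847/4]
→ [137, 142, 212]


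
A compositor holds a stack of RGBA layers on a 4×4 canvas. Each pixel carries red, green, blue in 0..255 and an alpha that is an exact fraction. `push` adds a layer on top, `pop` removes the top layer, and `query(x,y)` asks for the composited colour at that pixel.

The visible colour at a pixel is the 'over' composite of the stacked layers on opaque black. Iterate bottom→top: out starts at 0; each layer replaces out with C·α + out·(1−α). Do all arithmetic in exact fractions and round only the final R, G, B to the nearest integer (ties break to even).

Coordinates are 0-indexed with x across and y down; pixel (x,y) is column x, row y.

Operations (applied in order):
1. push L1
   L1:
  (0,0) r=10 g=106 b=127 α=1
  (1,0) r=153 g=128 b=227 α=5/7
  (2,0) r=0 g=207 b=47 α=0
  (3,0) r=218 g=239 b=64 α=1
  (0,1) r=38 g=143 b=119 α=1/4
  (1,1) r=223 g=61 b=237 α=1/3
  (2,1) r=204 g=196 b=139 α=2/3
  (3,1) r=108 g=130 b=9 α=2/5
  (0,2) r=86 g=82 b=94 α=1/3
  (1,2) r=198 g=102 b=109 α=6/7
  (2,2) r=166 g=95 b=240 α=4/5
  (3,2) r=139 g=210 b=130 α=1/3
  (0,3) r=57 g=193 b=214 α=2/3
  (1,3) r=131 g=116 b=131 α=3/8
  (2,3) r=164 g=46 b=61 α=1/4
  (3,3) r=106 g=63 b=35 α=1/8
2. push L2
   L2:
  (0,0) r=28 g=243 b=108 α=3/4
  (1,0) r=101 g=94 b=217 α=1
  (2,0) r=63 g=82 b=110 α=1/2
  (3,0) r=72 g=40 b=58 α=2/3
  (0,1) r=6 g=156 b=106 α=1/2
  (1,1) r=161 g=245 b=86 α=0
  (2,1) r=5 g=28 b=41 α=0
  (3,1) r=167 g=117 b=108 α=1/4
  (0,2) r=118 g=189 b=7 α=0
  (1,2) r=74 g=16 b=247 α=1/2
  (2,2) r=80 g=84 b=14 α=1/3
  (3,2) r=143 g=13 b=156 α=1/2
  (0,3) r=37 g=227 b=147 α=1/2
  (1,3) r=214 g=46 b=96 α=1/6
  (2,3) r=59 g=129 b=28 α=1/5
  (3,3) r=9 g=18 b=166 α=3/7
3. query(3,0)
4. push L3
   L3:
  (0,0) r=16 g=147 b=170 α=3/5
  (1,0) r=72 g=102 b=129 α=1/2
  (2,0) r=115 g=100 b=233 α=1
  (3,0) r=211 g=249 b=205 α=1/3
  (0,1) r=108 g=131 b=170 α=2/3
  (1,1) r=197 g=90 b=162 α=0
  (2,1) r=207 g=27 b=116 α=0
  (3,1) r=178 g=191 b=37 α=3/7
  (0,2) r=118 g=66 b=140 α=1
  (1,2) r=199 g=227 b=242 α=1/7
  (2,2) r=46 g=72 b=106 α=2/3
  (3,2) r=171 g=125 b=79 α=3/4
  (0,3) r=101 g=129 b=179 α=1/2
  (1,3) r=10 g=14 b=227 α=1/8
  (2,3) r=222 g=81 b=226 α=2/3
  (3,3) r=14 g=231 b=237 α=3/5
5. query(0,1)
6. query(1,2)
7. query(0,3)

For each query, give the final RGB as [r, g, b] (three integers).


at x=3,y=0 over L1,L2:
after L1 α=1: [218, 239, 64]
after L2 α=2/3: [362/3, 319/3, 60]
= [121, 106, 60]

at x=0,y=1 over L1,L2,L3:
L1 α=1/4: [19/2, 143/4, 119/4]
L2 α=1/2: [31/4, 767/8, 543/8]
L3 α=2/3: [895/12, 2863/24, 3263/24]
= [75, 119, 136]

query (1,2) [L1,L2,L3] — begin 0,0,0
after L1 α=6/7: [1188/7, 612/7, 654/7]
after L2 α=1/2: [853/7, 362/7, 2383/14]
after L3 α=1/7: [6511/49, 3761/49, 8843/49]
→ [133, 77, 180]

(0,3) stack=L1,L2,L3; from [0,0,0]:
+L1 (α=2/3) → [38, 386/3, 428/3]
+L2 (α=1/2) → [75/2, 1067/6, 869/6]
+L3 (α=1/2) → [277/4, 1841/12, 1943/12]
= [69, 153, 162]


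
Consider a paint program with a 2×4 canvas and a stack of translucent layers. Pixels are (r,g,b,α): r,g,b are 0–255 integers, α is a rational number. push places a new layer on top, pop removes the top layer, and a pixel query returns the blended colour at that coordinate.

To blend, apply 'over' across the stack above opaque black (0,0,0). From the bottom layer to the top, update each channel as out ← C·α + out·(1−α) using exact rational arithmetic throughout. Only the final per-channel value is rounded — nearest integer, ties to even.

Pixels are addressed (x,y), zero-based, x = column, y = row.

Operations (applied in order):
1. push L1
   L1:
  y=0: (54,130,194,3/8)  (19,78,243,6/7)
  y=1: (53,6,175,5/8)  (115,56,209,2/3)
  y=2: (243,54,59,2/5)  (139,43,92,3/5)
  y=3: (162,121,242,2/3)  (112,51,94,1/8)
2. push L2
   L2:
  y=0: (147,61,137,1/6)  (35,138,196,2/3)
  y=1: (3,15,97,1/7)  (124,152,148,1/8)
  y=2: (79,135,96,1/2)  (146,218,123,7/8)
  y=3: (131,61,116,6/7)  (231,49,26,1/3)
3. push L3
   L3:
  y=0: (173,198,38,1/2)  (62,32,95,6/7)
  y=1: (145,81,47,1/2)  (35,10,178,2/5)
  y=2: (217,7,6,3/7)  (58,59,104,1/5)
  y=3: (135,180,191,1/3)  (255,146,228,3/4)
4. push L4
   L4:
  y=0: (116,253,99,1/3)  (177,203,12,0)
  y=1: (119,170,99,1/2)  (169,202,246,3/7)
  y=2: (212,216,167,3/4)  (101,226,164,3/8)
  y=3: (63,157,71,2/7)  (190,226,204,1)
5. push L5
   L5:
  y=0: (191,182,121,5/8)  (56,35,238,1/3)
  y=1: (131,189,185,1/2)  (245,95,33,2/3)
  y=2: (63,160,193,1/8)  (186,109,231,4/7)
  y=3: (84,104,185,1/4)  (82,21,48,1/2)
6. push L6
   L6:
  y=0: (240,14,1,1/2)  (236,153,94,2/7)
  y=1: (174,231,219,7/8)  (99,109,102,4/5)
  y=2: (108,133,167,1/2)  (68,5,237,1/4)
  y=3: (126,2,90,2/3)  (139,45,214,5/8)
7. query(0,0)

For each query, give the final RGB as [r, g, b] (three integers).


(0,0) stack=L1,L2,L3,L4,L5,L6; from [0,0,0]:
L1 α=3/8: [81/4, 195/4, 291/4]
L2 α=1/6: [331/8, 1219/24, 2003/24]
L3 α=1/2: [1715/16, 5971/48, 2915/48]
L4 α=1/3: [881/8, 12043/72, 5291/72]
L5 α=5/8: [10283/64, 33883/192, 19811/192]
L6 α=1/2: [25643/128, 36571/384, 20003/384]
→ [200, 95, 52]


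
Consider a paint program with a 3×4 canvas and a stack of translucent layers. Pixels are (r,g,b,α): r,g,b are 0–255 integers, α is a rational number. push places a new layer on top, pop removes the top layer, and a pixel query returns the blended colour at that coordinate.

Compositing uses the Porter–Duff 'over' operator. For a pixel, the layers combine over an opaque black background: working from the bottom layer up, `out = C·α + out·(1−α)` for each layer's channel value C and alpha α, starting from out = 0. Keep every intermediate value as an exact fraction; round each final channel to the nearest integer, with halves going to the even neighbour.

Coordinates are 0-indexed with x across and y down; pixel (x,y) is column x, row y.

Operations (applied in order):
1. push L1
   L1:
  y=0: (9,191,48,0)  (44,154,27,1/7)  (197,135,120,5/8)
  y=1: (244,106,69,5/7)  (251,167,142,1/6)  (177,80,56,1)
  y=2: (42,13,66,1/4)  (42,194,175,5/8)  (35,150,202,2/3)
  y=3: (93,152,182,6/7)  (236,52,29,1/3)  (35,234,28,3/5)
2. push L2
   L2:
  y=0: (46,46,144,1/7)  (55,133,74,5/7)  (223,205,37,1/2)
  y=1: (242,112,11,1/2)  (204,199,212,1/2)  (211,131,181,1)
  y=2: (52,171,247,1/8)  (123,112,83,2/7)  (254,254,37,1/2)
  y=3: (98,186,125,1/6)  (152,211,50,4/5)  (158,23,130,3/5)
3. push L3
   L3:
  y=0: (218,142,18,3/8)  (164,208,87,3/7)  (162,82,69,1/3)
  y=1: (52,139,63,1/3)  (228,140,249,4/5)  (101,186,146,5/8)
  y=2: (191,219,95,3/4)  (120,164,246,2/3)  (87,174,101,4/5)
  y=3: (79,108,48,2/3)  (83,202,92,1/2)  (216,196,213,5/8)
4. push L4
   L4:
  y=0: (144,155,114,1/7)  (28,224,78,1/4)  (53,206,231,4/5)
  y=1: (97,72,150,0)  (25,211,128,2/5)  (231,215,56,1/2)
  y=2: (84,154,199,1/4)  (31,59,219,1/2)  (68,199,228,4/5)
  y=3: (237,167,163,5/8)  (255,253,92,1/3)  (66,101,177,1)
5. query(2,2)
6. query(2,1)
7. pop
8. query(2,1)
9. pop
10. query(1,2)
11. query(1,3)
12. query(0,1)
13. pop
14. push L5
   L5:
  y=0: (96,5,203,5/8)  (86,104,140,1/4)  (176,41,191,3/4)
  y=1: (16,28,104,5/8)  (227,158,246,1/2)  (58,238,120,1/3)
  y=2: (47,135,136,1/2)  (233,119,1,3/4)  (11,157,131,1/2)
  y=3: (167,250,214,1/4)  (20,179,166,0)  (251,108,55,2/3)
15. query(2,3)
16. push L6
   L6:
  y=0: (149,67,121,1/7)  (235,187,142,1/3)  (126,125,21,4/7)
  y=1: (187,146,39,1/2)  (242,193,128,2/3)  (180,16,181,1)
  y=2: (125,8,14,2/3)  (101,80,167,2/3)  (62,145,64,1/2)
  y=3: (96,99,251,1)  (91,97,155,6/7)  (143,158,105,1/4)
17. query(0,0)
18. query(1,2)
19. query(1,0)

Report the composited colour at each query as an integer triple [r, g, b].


query (2,2) [L1,L2,L3,L4] — begin 0,0,0
after L1 α=2/3: [70/3, 100, 404/3]
after L2 α=1/2: [416/3, 177, 515/6]
after L3 α=4/5: [292/3, 873/5, 2939/30]
after L4 α=4/5: [1108/15, 4853/25, 30299/150]
rounded: [74, 194, 202]

at x=2,y=1 over L1,L2,L3,L4:
+L1 (α=1) → [177, 80, 56]
+L2 (α=1) → [211, 131, 181]
+L3 (α=5/8) → [569/4, 1323/8, 1273/8]
+L4 (α=1/2) → [1493/8, 3043/16, 1721/16]
= [187, 190, 108]

at x=2,y=1 over L1,L2,L3:
after L1 α=1: [177, 80, 56]
after L2 α=1: [211, 131, 181]
after L3 α=5/8: [569/4, 1323/8, 1273/8]
rounded: [142, 165, 159]

(1,2) stack=L1,L2; from [0,0,0]:
+L1 (α=5/8) → [105/4, 485/4, 875/8]
+L2 (α=2/7) → [1509/28, 3321/28, 5703/56]
= [54, 119, 102]

at x=1,y=3 over L1,L2:
+L1 (α=1/3) → [236/3, 52/3, 29/3]
+L2 (α=4/5) → [412/3, 2584/15, 629/15]
rounded: [137, 172, 42]

at x=0,y=1 over L1,L2:
L1 α=5/7: [1220/7, 530/7, 345/7]
L2 α=1/2: [1457/7, 657/7, 211/7]
rounded: [208, 94, 30]

at x=2,y=3 over L1,L5:
+L1 (α=3/5) → [21, 702/5, 84/5]
+L5 (α=2/3) → [523/3, 594/5, 634/15]
= [174, 119, 42]

(0,0) stack=L1,L5,L6; from [0,0,0]:
L1 α=0: [0, 0, 0]
L5 α=5/8: [60, 25/8, 1015/8]
L6 α=1/7: [509/7, 49/4, 3529/28]
= [73, 12, 126]

query (1,2) [L1,L5,L6] — begin 0,0,0
+L1 (α=5/8) → [105/4, 485/4, 875/8]
+L5 (α=3/4) → [2901/16, 1913/16, 899/32]
+L6 (α=2/3) → [6133/48, 1491/16, 11587/96]
→ [128, 93, 121]

(1,0) stack=L1,L5,L6; from [0,0,0]:
L1 α=1/7: [44/7, 22, 27/7]
L5 α=1/4: [367/14, 85/2, 1061/28]
L6 α=1/3: [2012/21, 272/3, 3049/42]
rounded: [96, 91, 73]


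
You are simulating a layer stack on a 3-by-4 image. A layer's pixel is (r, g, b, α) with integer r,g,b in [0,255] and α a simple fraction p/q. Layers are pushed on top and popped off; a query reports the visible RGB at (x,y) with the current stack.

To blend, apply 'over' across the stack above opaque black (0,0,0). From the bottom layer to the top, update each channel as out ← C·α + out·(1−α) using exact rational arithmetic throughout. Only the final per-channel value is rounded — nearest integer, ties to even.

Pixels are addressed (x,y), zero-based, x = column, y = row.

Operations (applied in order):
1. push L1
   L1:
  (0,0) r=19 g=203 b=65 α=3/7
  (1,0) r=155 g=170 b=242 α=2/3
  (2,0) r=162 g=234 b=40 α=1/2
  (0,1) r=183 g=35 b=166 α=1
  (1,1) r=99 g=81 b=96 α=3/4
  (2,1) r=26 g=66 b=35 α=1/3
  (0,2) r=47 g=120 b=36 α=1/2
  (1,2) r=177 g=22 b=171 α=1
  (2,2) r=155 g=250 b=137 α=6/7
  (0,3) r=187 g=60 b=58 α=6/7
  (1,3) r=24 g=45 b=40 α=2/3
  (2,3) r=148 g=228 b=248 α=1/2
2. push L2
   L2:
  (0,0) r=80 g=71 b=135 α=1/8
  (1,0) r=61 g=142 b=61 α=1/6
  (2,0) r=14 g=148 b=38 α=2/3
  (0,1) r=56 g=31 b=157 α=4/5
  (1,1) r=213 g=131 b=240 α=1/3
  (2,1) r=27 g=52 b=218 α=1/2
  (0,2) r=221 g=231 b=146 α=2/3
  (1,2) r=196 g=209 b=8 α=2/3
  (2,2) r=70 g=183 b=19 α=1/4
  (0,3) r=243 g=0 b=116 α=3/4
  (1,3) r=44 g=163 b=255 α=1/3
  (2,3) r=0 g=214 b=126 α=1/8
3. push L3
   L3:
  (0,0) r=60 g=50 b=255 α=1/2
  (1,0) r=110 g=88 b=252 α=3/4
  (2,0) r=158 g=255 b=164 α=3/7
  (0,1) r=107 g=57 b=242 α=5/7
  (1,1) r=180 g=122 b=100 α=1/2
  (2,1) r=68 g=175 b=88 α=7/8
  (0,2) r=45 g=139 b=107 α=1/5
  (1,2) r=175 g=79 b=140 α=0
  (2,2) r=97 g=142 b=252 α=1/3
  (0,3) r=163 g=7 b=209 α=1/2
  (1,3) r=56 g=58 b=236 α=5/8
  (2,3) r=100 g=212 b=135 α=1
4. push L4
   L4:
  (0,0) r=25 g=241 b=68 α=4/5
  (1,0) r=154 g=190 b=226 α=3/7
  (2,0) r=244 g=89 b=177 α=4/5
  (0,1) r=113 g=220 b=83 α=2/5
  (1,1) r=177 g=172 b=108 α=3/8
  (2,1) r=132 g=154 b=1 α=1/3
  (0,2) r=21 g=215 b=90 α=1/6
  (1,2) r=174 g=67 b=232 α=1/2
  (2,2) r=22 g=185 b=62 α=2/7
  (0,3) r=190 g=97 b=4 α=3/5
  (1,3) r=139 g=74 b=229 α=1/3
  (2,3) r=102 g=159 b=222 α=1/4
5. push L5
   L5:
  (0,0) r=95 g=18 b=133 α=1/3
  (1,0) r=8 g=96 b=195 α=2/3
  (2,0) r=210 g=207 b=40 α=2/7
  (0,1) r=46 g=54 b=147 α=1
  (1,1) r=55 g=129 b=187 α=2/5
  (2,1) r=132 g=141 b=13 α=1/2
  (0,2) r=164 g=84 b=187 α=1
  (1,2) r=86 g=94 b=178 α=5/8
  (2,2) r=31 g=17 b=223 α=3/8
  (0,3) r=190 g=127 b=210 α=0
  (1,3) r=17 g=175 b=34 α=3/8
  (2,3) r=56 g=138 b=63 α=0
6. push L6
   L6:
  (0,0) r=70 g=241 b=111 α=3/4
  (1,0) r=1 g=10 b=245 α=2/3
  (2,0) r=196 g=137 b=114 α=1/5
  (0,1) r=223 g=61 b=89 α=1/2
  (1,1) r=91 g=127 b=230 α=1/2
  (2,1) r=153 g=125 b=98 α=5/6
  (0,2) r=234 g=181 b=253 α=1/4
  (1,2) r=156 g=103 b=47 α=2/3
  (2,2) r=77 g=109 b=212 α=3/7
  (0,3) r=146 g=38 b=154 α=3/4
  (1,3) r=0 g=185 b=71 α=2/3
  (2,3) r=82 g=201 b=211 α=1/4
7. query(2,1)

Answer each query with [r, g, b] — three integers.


query (2,1) [L1,L2,L3,L4,L5,L6] — begin 0,0,0
+L1 (α=1/3) → [26/3, 22, 35/3]
+L2 (α=1/2) → [107/6, 37, 689/6]
+L3 (α=7/8) → [2963/48, 631/4, 4385/48]
+L4 (α=1/3) → [6131/72, 313/2, 4409/72]
+L5 (α=1/2) → [15635/144, 595/4, 5345/144]
+L6 (α=5/6) → [125795/864, 3095/24, 75905/864]
rounded: [146, 129, 88]
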